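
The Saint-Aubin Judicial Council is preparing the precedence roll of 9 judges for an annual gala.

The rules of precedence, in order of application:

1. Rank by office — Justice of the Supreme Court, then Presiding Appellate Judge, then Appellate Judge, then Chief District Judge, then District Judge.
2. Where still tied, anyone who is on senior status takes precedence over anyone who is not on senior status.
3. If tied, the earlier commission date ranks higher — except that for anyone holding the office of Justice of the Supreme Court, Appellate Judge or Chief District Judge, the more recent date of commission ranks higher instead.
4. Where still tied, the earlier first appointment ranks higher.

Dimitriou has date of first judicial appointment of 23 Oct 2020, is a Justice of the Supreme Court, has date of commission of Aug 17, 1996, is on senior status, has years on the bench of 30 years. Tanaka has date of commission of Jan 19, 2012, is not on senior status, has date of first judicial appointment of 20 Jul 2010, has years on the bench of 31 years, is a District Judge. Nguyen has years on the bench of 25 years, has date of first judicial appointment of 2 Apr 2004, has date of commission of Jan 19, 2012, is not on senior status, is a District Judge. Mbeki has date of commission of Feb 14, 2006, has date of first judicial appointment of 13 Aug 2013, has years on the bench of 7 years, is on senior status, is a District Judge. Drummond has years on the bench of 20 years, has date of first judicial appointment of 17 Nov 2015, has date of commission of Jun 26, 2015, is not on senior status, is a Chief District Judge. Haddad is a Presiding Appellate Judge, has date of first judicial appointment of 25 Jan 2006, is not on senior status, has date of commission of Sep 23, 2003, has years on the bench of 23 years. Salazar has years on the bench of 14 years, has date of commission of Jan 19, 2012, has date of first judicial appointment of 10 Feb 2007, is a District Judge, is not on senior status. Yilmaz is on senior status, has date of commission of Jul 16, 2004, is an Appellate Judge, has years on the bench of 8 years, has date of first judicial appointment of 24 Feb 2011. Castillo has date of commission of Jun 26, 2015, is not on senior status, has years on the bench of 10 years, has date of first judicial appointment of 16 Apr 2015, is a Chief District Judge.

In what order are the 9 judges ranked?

Dimitriou, Haddad, Yilmaz, Castillo, Drummond, Mbeki, Nguyen, Salazar, Tanaka

By office: Dimitriou (Justice of the Supreme Court); then Haddad (Presiding Appellate Judge); then Yilmaz (Appellate Judge); then Castillo and Drummond (Chief District Judge); then Mbeki, Nguyen, Salazar and Tanaka (District Judge).
Castillo and Drummond are each not on senior status, so the next rule applies.
Castillo and Drummond both have date of commission Jun 26, 2015, so the next rule applies.
Among Castillo and Drummond, by date of first judicial appointment (earlier first): Castillo (16 Apr 2015) before Drummond (17 Nov 2015).
Among Mbeki, Nguyen, Salazar and Tanaka, on senior status before not on senior status: Mbeki (on senior status) before Nguyen, Salazar and Tanaka (not on senior status).
Nguyen, Salazar and Tanaka all have date of commission Jan 19, 2012, so the next rule applies.
Among Nguyen, Salazar and Tanaka, by date of first judicial appointment (earlier first): Nguyen (2 Apr 2004) before Salazar (10 Feb 2007) before Tanaka (20 Jul 2010).
Full order: Dimitriou, Haddad, Yilmaz, Castillo, Drummond, Mbeki, Nguyen, Salazar, Tanaka.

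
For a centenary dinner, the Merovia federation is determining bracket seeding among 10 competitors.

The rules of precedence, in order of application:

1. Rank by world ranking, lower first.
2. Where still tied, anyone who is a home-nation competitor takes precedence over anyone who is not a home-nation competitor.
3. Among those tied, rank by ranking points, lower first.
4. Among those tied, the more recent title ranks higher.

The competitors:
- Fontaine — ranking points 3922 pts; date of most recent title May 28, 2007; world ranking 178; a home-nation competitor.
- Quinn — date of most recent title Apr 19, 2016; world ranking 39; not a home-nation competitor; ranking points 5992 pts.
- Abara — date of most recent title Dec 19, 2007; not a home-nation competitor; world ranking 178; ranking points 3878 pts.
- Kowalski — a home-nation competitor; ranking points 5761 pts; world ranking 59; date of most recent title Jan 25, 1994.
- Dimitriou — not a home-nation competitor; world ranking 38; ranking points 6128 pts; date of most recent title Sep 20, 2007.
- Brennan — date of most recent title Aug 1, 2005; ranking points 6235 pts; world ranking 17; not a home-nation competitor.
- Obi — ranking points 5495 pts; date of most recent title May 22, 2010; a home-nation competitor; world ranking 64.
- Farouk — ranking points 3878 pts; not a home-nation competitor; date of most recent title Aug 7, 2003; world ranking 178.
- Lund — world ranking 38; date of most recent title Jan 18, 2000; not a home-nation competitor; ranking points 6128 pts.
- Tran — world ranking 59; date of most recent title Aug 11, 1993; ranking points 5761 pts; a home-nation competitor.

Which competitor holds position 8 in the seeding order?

By world ranking (lower first): Brennan (17); then Dimitriou and Lund (both 38); then Quinn (39); then Kowalski and Tran (both 59); then Obi (64); then Fontaine, Abara and Farouk (each 178).
Dimitriou and Lund are each not a home-nation competitor, so the next rule applies.
Dimitriou and Lund both have ranking points 6128 pts, so the next rule applies.
Among Dimitriou and Lund, by date of most recent title (later first): Dimitriou (Sep 20, 2007) before Lund (Jan 18, 2000).
Kowalski and Tran are each a home-nation competitor, so the next rule applies.
Kowalski and Tran both have ranking points 5761 pts, so the next rule applies.
Among Kowalski and Tran, by date of most recent title (later first): Kowalski (Jan 25, 1994) before Tran (Aug 11, 1993).
Among Fontaine, Abara and Farouk, a home-nation competitor before not a home-nation competitor: Fontaine (a home-nation competitor) before Abara and Farouk (not a home-nation competitor).
Abara and Farouk both have ranking points 3878 pts, so the next rule applies.
Among Abara and Farouk, by date of most recent title (later first): Abara (Dec 19, 2007) before Farouk (Aug 7, 2003).
Order: Brennan, Dimitriou, Lund, Quinn, Kowalski, Tran, Obi, Fontaine, Abara, Farouk.

Fontaine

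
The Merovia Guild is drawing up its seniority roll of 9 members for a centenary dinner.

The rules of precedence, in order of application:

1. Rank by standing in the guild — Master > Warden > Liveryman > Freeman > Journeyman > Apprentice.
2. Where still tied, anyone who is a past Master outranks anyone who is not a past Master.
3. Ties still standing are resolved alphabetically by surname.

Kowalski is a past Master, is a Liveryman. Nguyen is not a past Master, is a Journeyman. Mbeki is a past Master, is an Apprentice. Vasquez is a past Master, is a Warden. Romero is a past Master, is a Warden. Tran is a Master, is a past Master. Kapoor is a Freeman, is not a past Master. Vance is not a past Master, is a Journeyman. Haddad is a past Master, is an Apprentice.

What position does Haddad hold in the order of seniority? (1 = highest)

By standing in the guild: Tran (Master); then Romero and Vasquez (Warden); then Kowalski (Liveryman); then Kapoor (Freeman); then Nguyen and Vance (Journeyman); then Haddad and Mbeki (Apprentice).
Romero and Vasquez are each a past Master, so the next rule applies.
Among Romero and Vasquez, alphabetically by surname: Romero before Vasquez.
Nguyen and Vance are each not a past Master, so the next rule applies.
Among Nguyen and Vance, alphabetically by surname: Nguyen before Vance.
Haddad and Mbeki are each a past Master, so the next rule applies.
Among Haddad and Mbeki, alphabetically by surname: Haddad before Mbeki.
Order: Tran, Romero, Vasquez, Kowalski, Kapoor, Nguyen, Vance, Haddad, Mbeki. So position 8.

8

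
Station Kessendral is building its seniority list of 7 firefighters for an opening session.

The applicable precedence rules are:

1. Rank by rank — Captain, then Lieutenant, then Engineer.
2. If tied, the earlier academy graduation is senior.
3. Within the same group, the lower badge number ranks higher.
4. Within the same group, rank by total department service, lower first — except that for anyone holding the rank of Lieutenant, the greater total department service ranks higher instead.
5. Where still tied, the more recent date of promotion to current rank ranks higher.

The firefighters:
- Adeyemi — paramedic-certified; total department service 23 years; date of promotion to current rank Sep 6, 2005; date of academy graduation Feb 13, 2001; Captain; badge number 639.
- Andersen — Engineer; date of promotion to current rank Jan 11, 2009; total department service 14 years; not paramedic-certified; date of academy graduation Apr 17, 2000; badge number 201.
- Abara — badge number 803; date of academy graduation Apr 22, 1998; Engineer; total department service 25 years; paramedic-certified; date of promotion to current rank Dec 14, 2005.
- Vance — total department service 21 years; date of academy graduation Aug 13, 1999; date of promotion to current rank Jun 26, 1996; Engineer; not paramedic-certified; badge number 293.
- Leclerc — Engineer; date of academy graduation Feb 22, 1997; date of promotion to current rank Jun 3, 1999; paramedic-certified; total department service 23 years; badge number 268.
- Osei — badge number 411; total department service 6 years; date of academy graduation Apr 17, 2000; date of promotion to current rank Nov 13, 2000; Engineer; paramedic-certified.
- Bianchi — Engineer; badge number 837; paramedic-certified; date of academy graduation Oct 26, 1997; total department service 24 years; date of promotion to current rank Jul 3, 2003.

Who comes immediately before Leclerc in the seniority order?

Adeyemi

By rank: Adeyemi (Captain); then Leclerc, Bianchi, Abara, Vance, Andersen and Osei (Engineer).
Among Leclerc, Bianchi, Abara, Vance, Andersen and Osei, by date of academy graduation (earlier first): Leclerc (Feb 22, 1997) before Bianchi (Oct 26, 1997) before Abara (Apr 22, 1998) before Vance (Aug 13, 1999) before Andersen and Osei (Apr 17, 2000).
Among Andersen and Osei, by badge number (lower first): Andersen (201) before Osei (411).
Order: Adeyemi, Leclerc, Bianchi, Abara, Vance, Andersen, Osei.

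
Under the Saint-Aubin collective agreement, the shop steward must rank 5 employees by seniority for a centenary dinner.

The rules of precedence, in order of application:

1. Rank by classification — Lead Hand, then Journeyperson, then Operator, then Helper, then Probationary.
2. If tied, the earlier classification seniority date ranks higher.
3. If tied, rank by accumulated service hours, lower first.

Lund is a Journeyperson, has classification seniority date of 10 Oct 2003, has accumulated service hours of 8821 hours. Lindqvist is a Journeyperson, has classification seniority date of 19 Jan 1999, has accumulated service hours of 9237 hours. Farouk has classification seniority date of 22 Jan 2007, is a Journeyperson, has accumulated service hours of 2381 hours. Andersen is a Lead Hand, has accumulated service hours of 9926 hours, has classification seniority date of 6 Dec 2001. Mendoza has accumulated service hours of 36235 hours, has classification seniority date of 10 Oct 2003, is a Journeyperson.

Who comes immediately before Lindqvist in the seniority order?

Andersen

By classification: Andersen (Lead Hand); then Lindqvist, Lund, Mendoza and Farouk (Journeyperson).
Among Lindqvist, Lund, Mendoza and Farouk, by classification seniority date (earlier first): Lindqvist (19 Jan 1999) before Lund and Mendoza (10 Oct 2003) before Farouk (22 Jan 2007).
Among Lund and Mendoza, by accumulated service hours (lower first): Lund (8821 hours) before Mendoza (36235 hours).
Order: Andersen, Lindqvist, Lund, Mendoza, Farouk.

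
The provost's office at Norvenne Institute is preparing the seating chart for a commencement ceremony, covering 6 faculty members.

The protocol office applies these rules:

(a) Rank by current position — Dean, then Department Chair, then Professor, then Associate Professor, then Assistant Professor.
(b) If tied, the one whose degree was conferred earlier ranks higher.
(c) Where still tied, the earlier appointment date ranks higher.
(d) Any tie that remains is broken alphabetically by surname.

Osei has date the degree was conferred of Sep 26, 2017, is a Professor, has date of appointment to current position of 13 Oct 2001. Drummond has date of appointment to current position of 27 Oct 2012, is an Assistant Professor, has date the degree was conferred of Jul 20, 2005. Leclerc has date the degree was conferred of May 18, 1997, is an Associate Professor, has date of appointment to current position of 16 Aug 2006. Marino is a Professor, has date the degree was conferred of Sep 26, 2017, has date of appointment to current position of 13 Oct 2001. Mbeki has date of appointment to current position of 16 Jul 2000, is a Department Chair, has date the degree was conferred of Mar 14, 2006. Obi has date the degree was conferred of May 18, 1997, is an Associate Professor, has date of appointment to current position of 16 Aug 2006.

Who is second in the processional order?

By current position: Mbeki (Department Chair); then Marino and Osei (Professor); then Leclerc and Obi (Associate Professor); then Drummond (Assistant Professor).
Marino and Osei both have date the degree was conferred Sep 26, 2017, so the next rule applies.
Marino and Osei both have date of appointment to current position 13 Oct 2001, so the next rule applies.
Among Marino and Osei, alphabetically by surname: Marino before Osei.
Leclerc and Obi both have date the degree was conferred May 18, 1997, so the next rule applies.
Leclerc and Obi both have date of appointment to current position 16 Aug 2006, so the next rule applies.
Among Leclerc and Obi, alphabetically by surname: Leclerc before Obi.
Order: Mbeki, Marino, Osei, Leclerc, Obi, Drummond.

Marino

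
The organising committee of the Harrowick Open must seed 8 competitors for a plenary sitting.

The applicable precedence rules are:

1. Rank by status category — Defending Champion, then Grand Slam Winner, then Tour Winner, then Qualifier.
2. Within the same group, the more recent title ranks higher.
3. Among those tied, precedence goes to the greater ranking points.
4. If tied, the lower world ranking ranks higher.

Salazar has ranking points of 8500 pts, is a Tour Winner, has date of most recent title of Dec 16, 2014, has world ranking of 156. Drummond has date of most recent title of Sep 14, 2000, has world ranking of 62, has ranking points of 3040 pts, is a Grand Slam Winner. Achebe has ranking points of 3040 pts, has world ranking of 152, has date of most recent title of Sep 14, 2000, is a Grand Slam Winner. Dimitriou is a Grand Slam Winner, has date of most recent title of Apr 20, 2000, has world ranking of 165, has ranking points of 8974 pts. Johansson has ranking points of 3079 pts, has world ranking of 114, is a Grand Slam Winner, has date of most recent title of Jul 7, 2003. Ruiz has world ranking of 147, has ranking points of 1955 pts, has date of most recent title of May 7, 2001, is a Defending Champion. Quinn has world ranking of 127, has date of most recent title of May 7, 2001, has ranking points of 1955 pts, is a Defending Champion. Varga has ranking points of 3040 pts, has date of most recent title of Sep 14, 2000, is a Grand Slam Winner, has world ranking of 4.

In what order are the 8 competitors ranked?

Quinn, Ruiz, Johansson, Varga, Drummond, Achebe, Dimitriou, Salazar

By status category: Quinn and Ruiz (Defending Champion); then Johansson, Varga, Drummond, Achebe and Dimitriou (Grand Slam Winner); then Salazar (Tour Winner).
Quinn and Ruiz both have date of most recent title May 7, 2001, so the next rule applies.
Quinn and Ruiz both have ranking points 1955 pts, so the next rule applies.
Among Quinn and Ruiz, by world ranking (lower first): Quinn (127) before Ruiz (147).
Among Johansson, Varga, Drummond, Achebe and Dimitriou, by date of most recent title (later first): Johansson (Jul 7, 2003) before Varga, Drummond and Achebe (Sep 14, 2000) before Dimitriou (Apr 20, 2000).
Varga, Drummond and Achebe all have ranking points 3040 pts, so the next rule applies.
Among Varga, Drummond and Achebe, by world ranking (lower first): Varga (4) before Drummond (62) before Achebe (152).
Full order: Quinn, Ruiz, Johansson, Varga, Drummond, Achebe, Dimitriou, Salazar.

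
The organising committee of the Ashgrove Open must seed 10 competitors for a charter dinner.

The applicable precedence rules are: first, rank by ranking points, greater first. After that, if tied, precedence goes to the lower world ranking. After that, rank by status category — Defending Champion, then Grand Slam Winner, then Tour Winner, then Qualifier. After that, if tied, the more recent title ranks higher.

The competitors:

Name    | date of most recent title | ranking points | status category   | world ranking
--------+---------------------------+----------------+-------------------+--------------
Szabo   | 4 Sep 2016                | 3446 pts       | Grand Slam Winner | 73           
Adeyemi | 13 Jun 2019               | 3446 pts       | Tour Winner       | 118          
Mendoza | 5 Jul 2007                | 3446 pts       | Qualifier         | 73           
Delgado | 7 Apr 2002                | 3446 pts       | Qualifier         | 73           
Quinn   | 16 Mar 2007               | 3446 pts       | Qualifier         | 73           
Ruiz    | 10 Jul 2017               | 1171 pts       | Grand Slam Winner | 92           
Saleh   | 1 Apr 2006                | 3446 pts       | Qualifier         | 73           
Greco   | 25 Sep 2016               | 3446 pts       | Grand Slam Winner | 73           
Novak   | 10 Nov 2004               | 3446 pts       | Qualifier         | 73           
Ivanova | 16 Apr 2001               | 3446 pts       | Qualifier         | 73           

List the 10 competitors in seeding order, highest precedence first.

Greco, Szabo, Mendoza, Quinn, Saleh, Novak, Delgado, Ivanova, Adeyemi, Ruiz

By ranking points (higher first): Greco, Szabo, Mendoza, Quinn, Saleh, Novak, Delgado, Ivanova and Adeyemi (each 3446 pts); then Ruiz (1171 pts).
Among Greco, Szabo, Mendoza, Quinn, Saleh, Novak, Delgado, Ivanova and Adeyemi, by world ranking (lower first): Greco, Szabo, Mendoza, Quinn, Saleh, Novak, Delgado and Ivanova (73) before Adeyemi (118).
Among Greco, Szabo, Mendoza, Quinn, Saleh, Novak, Delgado and Ivanova, by status category: Greco and Szabo (Grand Slam Winner) before Mendoza, Quinn, Saleh, Novak, Delgado and Ivanova (Qualifier).
Among Greco and Szabo, by date of most recent title (later first): Greco (25 Sep 2016) before Szabo (4 Sep 2016).
Among Mendoza, Quinn, Saleh, Novak, Delgado and Ivanova, by date of most recent title (later first): Mendoza (5 Jul 2007) before Quinn (16 Mar 2007) before Saleh (1 Apr 2006) before Novak (10 Nov 2004) before Delgado (7 Apr 2002) before Ivanova (16 Apr 2001).
Full order: Greco, Szabo, Mendoza, Quinn, Saleh, Novak, Delgado, Ivanova, Adeyemi, Ruiz.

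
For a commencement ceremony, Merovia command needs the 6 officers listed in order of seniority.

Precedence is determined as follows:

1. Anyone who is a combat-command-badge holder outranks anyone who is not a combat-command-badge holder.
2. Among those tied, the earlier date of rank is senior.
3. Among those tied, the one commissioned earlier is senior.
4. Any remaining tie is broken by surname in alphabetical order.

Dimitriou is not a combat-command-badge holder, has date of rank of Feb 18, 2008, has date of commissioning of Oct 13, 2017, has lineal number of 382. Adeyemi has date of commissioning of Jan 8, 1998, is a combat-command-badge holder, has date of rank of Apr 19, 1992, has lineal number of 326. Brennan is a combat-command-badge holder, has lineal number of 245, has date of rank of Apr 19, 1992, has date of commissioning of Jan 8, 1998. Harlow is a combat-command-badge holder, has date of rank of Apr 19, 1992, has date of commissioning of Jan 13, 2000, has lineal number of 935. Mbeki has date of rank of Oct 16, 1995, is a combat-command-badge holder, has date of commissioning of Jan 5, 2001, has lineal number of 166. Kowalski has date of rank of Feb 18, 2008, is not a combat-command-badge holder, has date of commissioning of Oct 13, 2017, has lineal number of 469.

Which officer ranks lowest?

Kowalski

By the first rule: Adeyemi, Brennan, Harlow and Mbeki (each a combat-command-badge holder); then Dimitriou and Kowalski (both not a combat-command-badge holder).
Among Adeyemi, Brennan, Harlow and Mbeki, by date of rank (earlier first): Adeyemi, Brennan and Harlow (Apr 19, 1992) before Mbeki (Oct 16, 1995).
Among Adeyemi, Brennan and Harlow, by date of commissioning (earlier first): Adeyemi and Brennan (Jan 8, 1998) before Harlow (Jan 13, 2000).
Among Adeyemi and Brennan, alphabetically by surname: Adeyemi before Brennan.
Dimitriou and Kowalski both have date of rank Feb 18, 2008, so the next rule applies.
Dimitriou and Kowalski both have date of commissioning Oct 13, 2017, so the next rule applies.
Among Dimitriou and Kowalski, alphabetically by surname: Dimitriou before Kowalski.
Order: Adeyemi, Brennan, Harlow, Mbeki, Dimitriou, Kowalski.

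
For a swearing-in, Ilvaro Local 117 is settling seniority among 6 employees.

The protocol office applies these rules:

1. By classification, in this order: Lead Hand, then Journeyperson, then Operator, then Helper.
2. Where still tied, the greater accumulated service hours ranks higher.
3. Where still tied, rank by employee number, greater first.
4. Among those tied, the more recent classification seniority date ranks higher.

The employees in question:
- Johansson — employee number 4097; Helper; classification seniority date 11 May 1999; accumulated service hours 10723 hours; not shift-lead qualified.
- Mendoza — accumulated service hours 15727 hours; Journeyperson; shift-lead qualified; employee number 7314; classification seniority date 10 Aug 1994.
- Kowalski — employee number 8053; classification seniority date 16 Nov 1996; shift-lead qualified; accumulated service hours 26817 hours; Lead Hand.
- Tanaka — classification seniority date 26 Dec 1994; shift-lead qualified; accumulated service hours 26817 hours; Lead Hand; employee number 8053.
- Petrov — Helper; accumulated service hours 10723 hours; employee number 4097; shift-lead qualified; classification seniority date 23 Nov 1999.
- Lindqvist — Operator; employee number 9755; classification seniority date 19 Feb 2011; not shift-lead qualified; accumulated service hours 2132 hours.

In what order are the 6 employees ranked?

By classification: Kowalski and Tanaka (Lead Hand); then Mendoza (Journeyperson); then Lindqvist (Operator); then Petrov and Johansson (Helper).
Kowalski and Tanaka both have accumulated service hours 26817 hours, so the next rule applies.
Kowalski and Tanaka both have employee number 8053, so the next rule applies.
Among Kowalski and Tanaka, by classification seniority date (later first): Kowalski (16 Nov 1996) before Tanaka (26 Dec 1994).
Petrov and Johansson both have accumulated service hours 10723 hours, so the next rule applies.
Petrov and Johansson both have employee number 4097, so the next rule applies.
Among Petrov and Johansson, by classification seniority date (later first): Petrov (23 Nov 1999) before Johansson (11 May 1999).
Full order: Kowalski, Tanaka, Mendoza, Lindqvist, Petrov, Johansson.

Kowalski, Tanaka, Mendoza, Lindqvist, Petrov, Johansson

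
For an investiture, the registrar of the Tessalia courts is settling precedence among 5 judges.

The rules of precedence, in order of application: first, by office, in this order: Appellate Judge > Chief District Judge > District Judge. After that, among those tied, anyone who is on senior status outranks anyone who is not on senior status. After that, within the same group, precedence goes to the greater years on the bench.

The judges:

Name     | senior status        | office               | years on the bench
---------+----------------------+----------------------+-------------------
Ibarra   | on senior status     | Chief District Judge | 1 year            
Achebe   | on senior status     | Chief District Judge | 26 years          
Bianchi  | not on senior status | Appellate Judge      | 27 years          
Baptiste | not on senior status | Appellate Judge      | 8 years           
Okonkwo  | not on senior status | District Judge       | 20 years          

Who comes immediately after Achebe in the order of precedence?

Ibarra

By office: Bianchi and Baptiste (Appellate Judge); then Achebe and Ibarra (Chief District Judge); then Okonkwo (District Judge).
Bianchi and Baptiste are each not on senior status, so the next rule applies.
Among Bianchi and Baptiste, by years on the bench (higher first): Bianchi (27 years) before Baptiste (8 years).
Achebe and Ibarra are each on senior status, so the next rule applies.
Among Achebe and Ibarra, by years on the bench (higher first): Achebe (26 years) before Ibarra (1 year).
Order: Bianchi, Baptiste, Achebe, Ibarra, Okonkwo.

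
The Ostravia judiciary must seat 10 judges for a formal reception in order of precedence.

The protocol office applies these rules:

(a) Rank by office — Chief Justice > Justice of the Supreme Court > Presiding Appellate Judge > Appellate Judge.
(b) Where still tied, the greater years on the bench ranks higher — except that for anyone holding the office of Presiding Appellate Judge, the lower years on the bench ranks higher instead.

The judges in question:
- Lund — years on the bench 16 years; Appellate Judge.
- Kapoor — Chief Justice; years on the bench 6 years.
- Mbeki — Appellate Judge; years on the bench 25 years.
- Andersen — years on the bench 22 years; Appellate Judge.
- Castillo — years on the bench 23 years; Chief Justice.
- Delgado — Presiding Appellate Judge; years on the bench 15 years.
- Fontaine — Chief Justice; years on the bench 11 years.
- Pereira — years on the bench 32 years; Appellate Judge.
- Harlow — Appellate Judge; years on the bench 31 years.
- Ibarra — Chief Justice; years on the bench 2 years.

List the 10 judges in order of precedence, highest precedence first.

By office: Castillo, Fontaine, Kapoor and Ibarra (Chief Justice); then Delgado (Presiding Appellate Judge); then Pereira, Harlow, Mbeki, Andersen and Lund (Appellate Judge).
Among Castillo, Fontaine, Kapoor and Ibarra, by years on the bench (higher first): Castillo (23 years) before Fontaine (11 years) before Kapoor (6 years) before Ibarra (2 years).
Among Pereira, Harlow, Mbeki, Andersen and Lund, by years on the bench (higher first): Pereira (32 years) before Harlow (31 years) before Mbeki (25 years) before Andersen (22 years) before Lund (16 years).
Full order: Castillo, Fontaine, Kapoor, Ibarra, Delgado, Pereira, Harlow, Mbeki, Andersen, Lund.

Castillo, Fontaine, Kapoor, Ibarra, Delgado, Pereira, Harlow, Mbeki, Andersen, Lund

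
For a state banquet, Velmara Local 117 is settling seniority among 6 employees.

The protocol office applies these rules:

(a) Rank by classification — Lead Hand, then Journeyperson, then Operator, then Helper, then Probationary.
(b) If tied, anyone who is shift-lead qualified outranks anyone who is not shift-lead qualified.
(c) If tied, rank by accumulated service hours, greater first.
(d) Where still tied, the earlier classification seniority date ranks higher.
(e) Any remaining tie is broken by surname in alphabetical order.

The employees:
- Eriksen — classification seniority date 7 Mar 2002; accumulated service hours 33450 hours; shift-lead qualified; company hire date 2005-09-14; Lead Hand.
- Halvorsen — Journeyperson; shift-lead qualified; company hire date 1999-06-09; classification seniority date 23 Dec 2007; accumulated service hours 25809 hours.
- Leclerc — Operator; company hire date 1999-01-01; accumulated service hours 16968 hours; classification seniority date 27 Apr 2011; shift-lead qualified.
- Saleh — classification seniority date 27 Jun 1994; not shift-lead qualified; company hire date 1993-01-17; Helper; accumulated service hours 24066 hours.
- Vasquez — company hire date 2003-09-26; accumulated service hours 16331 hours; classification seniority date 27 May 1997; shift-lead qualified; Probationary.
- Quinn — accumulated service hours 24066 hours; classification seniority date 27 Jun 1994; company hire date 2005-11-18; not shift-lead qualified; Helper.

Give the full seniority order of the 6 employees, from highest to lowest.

Eriksen, Halvorsen, Leclerc, Quinn, Saleh, Vasquez

By classification: Eriksen (Lead Hand); then Halvorsen (Journeyperson); then Leclerc (Operator); then Quinn and Saleh (Helper); then Vasquez (Probationary).
Quinn and Saleh are each not shift-lead qualified, so the next rule applies.
Quinn and Saleh both have accumulated service hours 24066 hours, so the next rule applies.
Quinn and Saleh both have classification seniority date 27 Jun 1994, so the next rule applies.
Among Quinn and Saleh, alphabetically by surname: Quinn before Saleh.
Full order: Eriksen, Halvorsen, Leclerc, Quinn, Saleh, Vasquez.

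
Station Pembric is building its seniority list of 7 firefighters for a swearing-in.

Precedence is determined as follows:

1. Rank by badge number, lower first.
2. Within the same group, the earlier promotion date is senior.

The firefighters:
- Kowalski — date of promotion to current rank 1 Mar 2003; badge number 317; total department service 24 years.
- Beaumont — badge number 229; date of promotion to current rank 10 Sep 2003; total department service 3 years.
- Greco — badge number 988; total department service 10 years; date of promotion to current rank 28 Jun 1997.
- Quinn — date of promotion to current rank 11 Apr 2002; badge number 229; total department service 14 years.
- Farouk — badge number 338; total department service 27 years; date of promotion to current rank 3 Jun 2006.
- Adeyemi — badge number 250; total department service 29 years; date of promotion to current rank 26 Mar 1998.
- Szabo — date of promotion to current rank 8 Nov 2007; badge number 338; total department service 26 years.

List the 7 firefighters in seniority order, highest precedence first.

Quinn, Beaumont, Adeyemi, Kowalski, Farouk, Szabo, Greco

By badge number (lower first): Quinn and Beaumont (both 229); then Adeyemi (250); then Kowalski (317); then Farouk and Szabo (both 338); then Greco (988).
Among Quinn and Beaumont, by date of promotion to current rank (earlier first): Quinn (11 Apr 2002) before Beaumont (10 Sep 2003).
Among Farouk and Szabo, by date of promotion to current rank (earlier first): Farouk (3 Jun 2006) before Szabo (8 Nov 2007).
Full order: Quinn, Beaumont, Adeyemi, Kowalski, Farouk, Szabo, Greco.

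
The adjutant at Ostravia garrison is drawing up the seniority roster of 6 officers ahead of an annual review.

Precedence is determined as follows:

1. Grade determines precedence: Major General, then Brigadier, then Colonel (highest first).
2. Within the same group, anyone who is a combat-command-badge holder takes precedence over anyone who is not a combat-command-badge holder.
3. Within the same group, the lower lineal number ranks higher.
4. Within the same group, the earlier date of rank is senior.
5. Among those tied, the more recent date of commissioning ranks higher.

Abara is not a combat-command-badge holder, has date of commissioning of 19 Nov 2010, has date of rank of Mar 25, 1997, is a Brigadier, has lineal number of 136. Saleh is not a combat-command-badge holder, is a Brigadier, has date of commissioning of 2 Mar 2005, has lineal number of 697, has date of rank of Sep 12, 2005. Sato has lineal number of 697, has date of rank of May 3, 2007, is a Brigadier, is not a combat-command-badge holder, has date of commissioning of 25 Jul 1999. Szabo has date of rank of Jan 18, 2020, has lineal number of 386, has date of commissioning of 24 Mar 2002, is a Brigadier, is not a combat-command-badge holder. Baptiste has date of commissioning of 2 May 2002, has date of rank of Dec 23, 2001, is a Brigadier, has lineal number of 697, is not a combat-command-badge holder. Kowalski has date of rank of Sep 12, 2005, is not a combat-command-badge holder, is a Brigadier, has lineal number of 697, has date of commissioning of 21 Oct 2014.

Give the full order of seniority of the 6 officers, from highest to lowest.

Abara, Szabo, Baptiste, Kowalski, Saleh, Sato

By grade: Abara, Szabo, Baptiste, Kowalski, Saleh and Sato (Brigadier).
Abara, Szabo, Baptiste, Kowalski, Saleh and Sato are each not a combat-command-badge holder, so the next rule applies.
Among Abara, Szabo, Baptiste, Kowalski, Saleh and Sato, by lineal number (lower first): Abara (136) before Szabo (386) before Baptiste, Kowalski, Saleh and Sato (697).
Among Baptiste, Kowalski, Saleh and Sato, by date of rank (earlier first): Baptiste (Dec 23, 2001) before Kowalski and Saleh (Sep 12, 2005) before Sato (May 3, 2007).
Among Kowalski and Saleh, by date of commissioning (later first): Kowalski (21 Oct 2014) before Saleh (2 Mar 2005).
Full order: Abara, Szabo, Baptiste, Kowalski, Saleh, Sato.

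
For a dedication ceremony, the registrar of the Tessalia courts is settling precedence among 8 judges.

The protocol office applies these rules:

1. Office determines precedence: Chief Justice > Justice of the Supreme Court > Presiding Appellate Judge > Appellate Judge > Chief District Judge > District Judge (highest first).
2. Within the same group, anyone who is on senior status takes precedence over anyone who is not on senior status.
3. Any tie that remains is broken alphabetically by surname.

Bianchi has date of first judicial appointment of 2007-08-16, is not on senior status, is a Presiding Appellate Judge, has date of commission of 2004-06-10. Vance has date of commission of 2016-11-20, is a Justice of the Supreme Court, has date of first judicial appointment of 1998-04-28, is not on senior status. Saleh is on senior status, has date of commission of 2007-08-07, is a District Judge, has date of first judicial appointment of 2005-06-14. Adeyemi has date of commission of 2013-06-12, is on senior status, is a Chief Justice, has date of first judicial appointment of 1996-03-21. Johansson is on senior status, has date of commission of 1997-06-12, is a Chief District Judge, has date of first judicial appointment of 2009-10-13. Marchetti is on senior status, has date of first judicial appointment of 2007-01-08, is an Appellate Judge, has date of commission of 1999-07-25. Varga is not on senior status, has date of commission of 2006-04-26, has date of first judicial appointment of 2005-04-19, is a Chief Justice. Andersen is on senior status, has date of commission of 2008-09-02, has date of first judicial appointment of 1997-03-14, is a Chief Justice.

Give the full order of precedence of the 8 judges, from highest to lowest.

Adeyemi, Andersen, Varga, Vance, Bianchi, Marchetti, Johansson, Saleh

By office: Adeyemi, Andersen and Varga (Chief Justice); then Vance (Justice of the Supreme Court); then Bianchi (Presiding Appellate Judge); then Marchetti (Appellate Judge); then Johansson (Chief District Judge); then Saleh (District Judge).
Among Adeyemi, Andersen and Varga, on senior status before not on senior status: Adeyemi and Andersen (on senior status) before Varga (not on senior status).
Among Adeyemi and Andersen, alphabetically by surname: Adeyemi before Andersen.
Full order: Adeyemi, Andersen, Varga, Vance, Bianchi, Marchetti, Johansson, Saleh.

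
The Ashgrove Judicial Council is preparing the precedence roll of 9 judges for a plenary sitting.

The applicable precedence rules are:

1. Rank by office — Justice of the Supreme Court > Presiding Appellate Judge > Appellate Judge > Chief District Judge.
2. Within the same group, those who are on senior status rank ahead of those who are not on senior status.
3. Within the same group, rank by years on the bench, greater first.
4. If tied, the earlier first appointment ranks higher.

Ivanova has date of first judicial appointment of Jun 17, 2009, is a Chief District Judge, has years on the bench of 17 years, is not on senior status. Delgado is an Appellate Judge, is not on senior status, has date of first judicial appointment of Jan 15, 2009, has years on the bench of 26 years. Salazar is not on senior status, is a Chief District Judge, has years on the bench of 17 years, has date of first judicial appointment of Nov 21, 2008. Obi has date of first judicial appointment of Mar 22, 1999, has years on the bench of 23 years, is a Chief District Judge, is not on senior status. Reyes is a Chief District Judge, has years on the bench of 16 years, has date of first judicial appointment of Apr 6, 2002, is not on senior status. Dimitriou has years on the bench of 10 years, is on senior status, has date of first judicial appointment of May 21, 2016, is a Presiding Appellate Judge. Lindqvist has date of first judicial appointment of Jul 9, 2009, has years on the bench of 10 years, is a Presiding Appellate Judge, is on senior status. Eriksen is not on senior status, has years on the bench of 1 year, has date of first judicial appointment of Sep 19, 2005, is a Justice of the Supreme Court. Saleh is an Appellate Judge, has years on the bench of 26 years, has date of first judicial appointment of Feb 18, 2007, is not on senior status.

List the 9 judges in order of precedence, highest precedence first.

By office: Eriksen (Justice of the Supreme Court); then Lindqvist and Dimitriou (Presiding Appellate Judge); then Saleh and Delgado (Appellate Judge); then Obi, Salazar, Ivanova and Reyes (Chief District Judge).
Lindqvist and Dimitriou are each on senior status, so the next rule applies.
Lindqvist and Dimitriou both have years on the bench 10 years, so the next rule applies.
Among Lindqvist and Dimitriou, by date of first judicial appointment (earlier first): Lindqvist (Jul 9, 2009) before Dimitriou (May 21, 2016).
Saleh and Delgado are each not on senior status, so the next rule applies.
Saleh and Delgado both have years on the bench 26 years, so the next rule applies.
Among Saleh and Delgado, by date of first judicial appointment (earlier first): Saleh (Feb 18, 2007) before Delgado (Jan 15, 2009).
Obi, Salazar, Ivanova and Reyes are each not on senior status, so the next rule applies.
Among Obi, Salazar, Ivanova and Reyes, by years on the bench (higher first): Obi (23 years) before Salazar and Ivanova (17 years) before Reyes (16 years).
Among Salazar and Ivanova, by date of first judicial appointment (earlier first): Salazar (Nov 21, 2008) before Ivanova (Jun 17, 2009).
Full order: Eriksen, Lindqvist, Dimitriou, Saleh, Delgado, Obi, Salazar, Ivanova, Reyes.

Eriksen, Lindqvist, Dimitriou, Saleh, Delgado, Obi, Salazar, Ivanova, Reyes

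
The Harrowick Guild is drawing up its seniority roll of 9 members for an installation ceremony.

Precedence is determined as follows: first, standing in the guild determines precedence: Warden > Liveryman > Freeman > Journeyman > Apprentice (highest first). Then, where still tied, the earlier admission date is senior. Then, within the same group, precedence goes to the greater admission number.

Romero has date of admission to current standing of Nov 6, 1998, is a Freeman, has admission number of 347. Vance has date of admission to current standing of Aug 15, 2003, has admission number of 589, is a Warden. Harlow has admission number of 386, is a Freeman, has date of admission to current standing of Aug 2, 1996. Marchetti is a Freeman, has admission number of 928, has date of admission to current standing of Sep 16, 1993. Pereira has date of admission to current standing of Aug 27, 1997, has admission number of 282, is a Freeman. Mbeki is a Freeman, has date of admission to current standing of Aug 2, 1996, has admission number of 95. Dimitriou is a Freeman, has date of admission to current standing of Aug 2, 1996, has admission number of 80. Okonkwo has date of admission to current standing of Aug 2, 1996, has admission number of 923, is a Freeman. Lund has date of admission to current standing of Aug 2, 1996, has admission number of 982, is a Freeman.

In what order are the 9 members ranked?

Vance, Marchetti, Lund, Okonkwo, Harlow, Mbeki, Dimitriou, Pereira, Romero

By standing in the guild: Vance (Warden); then Marchetti, Lund, Okonkwo, Harlow, Mbeki, Dimitriou, Pereira and Romero (Freeman).
Among Marchetti, Lund, Okonkwo, Harlow, Mbeki, Dimitriou, Pereira and Romero, by date of admission to current standing (earlier first): Marchetti (Sep 16, 1993) before Lund, Okonkwo, Harlow, Mbeki and Dimitriou (Aug 2, 1996) before Pereira (Aug 27, 1997) before Romero (Nov 6, 1998).
Among Lund, Okonkwo, Harlow, Mbeki and Dimitriou, by admission number (higher first): Lund (982) before Okonkwo (923) before Harlow (386) before Mbeki (95) before Dimitriou (80).
Full order: Vance, Marchetti, Lund, Okonkwo, Harlow, Mbeki, Dimitriou, Pereira, Romero.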